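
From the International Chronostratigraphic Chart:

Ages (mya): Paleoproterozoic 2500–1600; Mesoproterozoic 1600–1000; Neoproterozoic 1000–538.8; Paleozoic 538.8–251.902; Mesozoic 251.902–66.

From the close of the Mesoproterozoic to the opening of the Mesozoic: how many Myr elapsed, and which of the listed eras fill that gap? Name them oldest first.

End of Mesoproterozoic = 1000 Ma; start of Mesozoic = 251.902 Ma.
Gap = 1000 − 251.902 = 748.098 Myr.
Eras wholly inside 1000–251.902 Ma: Neoproterozoic (1000–538.8), Paleozoic (538.8–251.902).

748.098 million years; Neoproterozoic, Paleozoic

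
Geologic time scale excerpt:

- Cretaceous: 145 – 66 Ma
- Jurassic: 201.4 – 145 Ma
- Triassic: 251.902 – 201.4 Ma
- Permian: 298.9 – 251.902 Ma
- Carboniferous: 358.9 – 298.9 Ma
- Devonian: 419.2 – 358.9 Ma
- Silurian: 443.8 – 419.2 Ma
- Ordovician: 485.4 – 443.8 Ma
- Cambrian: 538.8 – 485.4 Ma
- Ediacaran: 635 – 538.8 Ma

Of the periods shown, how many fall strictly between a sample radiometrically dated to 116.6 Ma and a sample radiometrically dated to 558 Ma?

558 Ma sits inside the Ediacaran (635–538.8) and 116.6 Ma inside the Cretaceous (145–66); neither of those is wholly between the two dates.
The listed periods lying completely between them are Cambrian, Ordovician, Silurian, Devonian, Carboniferous, Permian, Triassic, Jurassic — 8 in all.

8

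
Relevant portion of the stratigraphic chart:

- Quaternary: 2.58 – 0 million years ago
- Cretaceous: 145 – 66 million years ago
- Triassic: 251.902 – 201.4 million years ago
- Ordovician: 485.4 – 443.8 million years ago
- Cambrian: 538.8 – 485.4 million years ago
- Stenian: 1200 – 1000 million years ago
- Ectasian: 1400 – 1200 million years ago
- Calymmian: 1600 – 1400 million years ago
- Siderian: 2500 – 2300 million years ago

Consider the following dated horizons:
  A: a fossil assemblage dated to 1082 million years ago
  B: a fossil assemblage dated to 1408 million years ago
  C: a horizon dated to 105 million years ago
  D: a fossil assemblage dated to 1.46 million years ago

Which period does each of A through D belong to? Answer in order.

Match each age against the start–end ranges in the excerpt: A = 1082 Ma → Stenian (1200–1000); B = 1408 Ma → Calymmian (1600–1400); C = 105 Ma → Cretaceous (145–66); D = 1.46 Ma → Quaternary (2.58–0).

A — Stenian; B — Calymmian; C — Cretaceous; D — Quaternary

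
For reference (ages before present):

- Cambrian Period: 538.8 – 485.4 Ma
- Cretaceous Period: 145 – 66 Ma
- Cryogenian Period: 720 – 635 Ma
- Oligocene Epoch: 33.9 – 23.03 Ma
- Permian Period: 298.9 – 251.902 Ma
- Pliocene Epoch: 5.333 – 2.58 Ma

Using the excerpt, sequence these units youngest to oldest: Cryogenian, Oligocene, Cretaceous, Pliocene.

The oldest of these is Cryogenian (starts 720 Ma) and the youngest is Pliocene (ends 2.58 Ma).
In between, by decreasing start age: Cretaceous (145), Oligocene (33.9).
Listing youngest first means reversing that sequence.

Pliocene, Oligocene, Cretaceous, Cryogenian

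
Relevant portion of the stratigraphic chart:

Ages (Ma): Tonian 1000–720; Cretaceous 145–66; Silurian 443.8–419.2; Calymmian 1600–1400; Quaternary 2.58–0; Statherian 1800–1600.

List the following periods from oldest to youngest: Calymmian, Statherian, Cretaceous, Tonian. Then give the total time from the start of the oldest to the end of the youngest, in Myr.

Statherian, Calymmian, Tonian, Cretaceous; total span 1734 Myr

Start ages (Ma): Statherian 1800, Calymmian 1600, Tonian 1000, Cretaceous 145.
Ordered oldest to youngest: Statherian, Calymmian, Tonian, Cretaceous.
Span = 1800 − 66 = 1734 Myr.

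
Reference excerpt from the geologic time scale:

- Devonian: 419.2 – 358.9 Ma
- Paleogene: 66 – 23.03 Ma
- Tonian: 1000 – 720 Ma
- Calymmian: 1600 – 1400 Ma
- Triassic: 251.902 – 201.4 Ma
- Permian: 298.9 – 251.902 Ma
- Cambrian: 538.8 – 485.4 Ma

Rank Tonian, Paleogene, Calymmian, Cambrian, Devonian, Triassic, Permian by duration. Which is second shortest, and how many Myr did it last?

Durations: Tonian 280; Paleogene 42.97; Calymmian 200; Cambrian 53.4; Devonian 60.3; Triassic 50.502; Permian 46.998 Myr.
Sorted shortest-first: Paleogene (42.97), Permian (46.998), Triassic (50.502), Cambrian (53.4), Devonian (60.3), Calymmian (200), Tonian (280).
The second shortest is Permian at 46.998 Myr.

Permian, 46.998 million years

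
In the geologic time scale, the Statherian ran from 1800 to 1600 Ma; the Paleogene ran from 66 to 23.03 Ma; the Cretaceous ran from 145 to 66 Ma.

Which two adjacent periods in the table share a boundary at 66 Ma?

Cretaceous and Paleogene

The Cretaceous ends at 66 Ma and the Paleogene begins at 66 Ma, so they share that boundary.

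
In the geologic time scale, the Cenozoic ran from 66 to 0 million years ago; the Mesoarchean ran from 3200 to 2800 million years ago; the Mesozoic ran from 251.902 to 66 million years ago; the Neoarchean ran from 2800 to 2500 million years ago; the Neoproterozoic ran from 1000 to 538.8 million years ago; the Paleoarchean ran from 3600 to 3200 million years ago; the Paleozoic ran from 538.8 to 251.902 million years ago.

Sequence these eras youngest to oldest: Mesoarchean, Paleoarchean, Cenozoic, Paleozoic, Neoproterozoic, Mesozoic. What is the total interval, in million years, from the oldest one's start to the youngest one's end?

Cenozoic, Mesozoic, Paleozoic, Neoproterozoic, Mesoarchean, Paleoarchean; total span 3600 Myr

From the excerpt: Mesoarchean 3200–2800; Paleoarchean 3600–3200; Cenozoic 66–0; Paleozoic 538.8–251.902; Neoproterozoic 1000–538.8; Mesozoic 251.902–66 (Ma).
Larger Ma is earlier, so the oldest is Paleoarchean and the youngest is Cenozoic; youngest to oldest: Cenozoic, Mesozoic, Paleozoic, Neoproterozoic, Mesoarchean, Paleoarchean.
Oldest start 3600 minus youngest end 0 gives 3600 Myr overall.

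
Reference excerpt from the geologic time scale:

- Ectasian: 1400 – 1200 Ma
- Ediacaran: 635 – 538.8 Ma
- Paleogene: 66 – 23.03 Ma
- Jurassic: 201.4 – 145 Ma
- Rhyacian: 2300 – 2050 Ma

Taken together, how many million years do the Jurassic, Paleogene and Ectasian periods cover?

299.37 million years

Each duration: Jurassic = 56.4; Paleogene = 42.97; Ectasian = 200.
Sum: 56.4 + 42.97 + 200 = 299.37 Myr.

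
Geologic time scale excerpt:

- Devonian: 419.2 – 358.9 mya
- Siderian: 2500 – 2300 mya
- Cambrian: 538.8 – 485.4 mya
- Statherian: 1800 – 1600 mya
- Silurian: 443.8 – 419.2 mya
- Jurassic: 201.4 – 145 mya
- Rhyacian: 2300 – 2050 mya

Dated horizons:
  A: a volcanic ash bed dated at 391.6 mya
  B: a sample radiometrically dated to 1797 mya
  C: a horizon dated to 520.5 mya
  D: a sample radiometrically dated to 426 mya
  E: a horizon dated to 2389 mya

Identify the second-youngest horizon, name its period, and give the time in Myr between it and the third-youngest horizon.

D, in the Silurian; 94.5 million years to C

Smaller Ma means younger, so youngest first: A 391.6 < D 426 < C 520.5 < B 1797 < E 2389.
Counting 2 along gives D (426 Ma); the excerpt puts that inside the Silurian, 443.8–419.2 Ma.
Next in line is C (520.5 Ma), and 520.5 − 426 = 94.5 Myr.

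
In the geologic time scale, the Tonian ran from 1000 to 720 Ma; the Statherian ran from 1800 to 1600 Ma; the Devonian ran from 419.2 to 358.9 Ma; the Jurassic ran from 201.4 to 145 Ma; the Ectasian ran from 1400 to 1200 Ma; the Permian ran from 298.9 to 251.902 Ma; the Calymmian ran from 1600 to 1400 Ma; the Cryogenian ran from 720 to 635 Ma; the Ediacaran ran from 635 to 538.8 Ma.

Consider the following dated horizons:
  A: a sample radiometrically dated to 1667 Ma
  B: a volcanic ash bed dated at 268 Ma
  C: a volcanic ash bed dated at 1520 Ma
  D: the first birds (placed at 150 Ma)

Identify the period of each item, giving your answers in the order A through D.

A — Statherian; B — Permian; C — Calymmian; D — Jurassic

Match each age against the start–end ranges in the excerpt: A = 1667 Ma → Statherian (1800–1600); B = 268 Ma → Permian (298.9–251.902); C = 1520 Ma → Calymmian (1600–1400); D = 150 Ma → Jurassic (201.4–145).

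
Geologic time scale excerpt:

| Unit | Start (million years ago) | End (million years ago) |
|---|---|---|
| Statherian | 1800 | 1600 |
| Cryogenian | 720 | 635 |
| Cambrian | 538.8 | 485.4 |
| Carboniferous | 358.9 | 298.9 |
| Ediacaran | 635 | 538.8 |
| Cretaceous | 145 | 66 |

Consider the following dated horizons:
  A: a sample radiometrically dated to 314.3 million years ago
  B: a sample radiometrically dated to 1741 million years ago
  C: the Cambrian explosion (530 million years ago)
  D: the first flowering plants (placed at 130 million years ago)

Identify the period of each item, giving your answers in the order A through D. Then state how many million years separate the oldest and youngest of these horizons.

A — Carboniferous; B — Statherian; C — Cambrian; D — Cretaceous; span 1611 million years

A: 314.3 Ma lies in 358.9–298.9 Ma, so Carboniferous.
B: 1741 Ma lies in 1800–1600 Ma, so Statherian.
C: 530 Ma lies in 538.8–485.4 Ma, so Cambrian.
D: 130 Ma lies in 145–66 Ma, so Cretaceous.
Oldest = 1741 Ma, youngest = 130 Ma → span 1611 Myr.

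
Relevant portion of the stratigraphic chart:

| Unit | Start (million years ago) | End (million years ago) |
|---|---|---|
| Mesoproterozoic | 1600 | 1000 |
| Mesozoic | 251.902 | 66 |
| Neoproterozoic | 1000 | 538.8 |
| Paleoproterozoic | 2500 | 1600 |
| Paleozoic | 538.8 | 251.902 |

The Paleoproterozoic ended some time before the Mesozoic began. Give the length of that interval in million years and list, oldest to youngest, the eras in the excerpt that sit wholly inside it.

1348.098 million years; Mesoproterozoic, Neoproterozoic, Paleozoic

End of Paleoproterozoic = 1600 Ma; start of Mesozoic = 251.902 Ma.
Gap = 1600 − 251.902 = 1348.098 Myr.
Eras wholly inside 1600–251.902 Ma: Mesoproterozoic (1600–1000), Neoproterozoic (1000–538.8), Paleozoic (538.8–251.902).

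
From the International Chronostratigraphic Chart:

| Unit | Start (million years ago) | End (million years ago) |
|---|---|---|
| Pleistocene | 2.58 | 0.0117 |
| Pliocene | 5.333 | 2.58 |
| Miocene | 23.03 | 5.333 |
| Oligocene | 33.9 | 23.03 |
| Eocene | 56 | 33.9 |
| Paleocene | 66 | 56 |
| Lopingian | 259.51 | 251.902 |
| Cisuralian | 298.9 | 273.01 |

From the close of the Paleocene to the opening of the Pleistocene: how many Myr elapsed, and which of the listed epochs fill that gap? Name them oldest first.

End of Paleocene = 56 Ma; start of Pleistocene = 2.58 Ma.
Gap = 56 − 2.58 = 53.42 Myr.
Epochs wholly inside 56–2.58 Ma: Eocene (56–33.9), Oligocene (33.9–23.03), Miocene (23.03–5.333), Pliocene (5.333–2.58).

53.42 million years; Eocene, Oligocene, Miocene, Pliocene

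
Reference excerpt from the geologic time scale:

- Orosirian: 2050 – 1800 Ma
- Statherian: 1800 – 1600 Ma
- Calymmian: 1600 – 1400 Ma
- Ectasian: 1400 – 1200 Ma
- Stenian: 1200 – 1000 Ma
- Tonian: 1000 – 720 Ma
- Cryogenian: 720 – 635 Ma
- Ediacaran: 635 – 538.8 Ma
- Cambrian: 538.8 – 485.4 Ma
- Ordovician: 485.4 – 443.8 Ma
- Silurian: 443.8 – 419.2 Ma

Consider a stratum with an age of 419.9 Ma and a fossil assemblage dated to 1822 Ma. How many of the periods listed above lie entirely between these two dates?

The older date is 1822 Ma and the younger is 419.9 Ma.
Periods with start < 1822 and end > 419.9 Ma: Statherian (1800–1600), Calymmian (1600–1400), Ectasian (1400–1200), Stenian (1200–1000), Tonian (1000–720), Cryogenian (720–635), Ediacaran (635–538.8), Cambrian (538.8–485.4), Ordovician (485.4–443.8).
That is 9 complete periods.

9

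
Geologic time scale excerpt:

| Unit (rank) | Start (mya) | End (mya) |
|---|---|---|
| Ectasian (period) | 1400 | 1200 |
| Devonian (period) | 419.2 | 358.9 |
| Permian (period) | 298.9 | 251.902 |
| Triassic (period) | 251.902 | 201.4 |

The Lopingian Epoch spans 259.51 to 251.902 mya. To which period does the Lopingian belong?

The Lopingian (259.51–251.902 Ma) lies entirely within 298.9–251.902 Ma, the Permian Period.

Permian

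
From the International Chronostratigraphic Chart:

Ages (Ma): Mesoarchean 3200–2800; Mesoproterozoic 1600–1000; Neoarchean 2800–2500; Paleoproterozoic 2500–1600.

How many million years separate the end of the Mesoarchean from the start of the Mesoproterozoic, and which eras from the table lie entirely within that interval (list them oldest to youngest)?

End of Mesoarchean = 2800 Ma; start of Mesoproterozoic = 1600 Ma.
Gap = 2800 − 1600 = 1200 Myr.
Eras wholly inside 2800–1600 Ma: Neoarchean (2800–2500), Paleoproterozoic (2500–1600).

1200 million years; Neoarchean, Paleoproterozoic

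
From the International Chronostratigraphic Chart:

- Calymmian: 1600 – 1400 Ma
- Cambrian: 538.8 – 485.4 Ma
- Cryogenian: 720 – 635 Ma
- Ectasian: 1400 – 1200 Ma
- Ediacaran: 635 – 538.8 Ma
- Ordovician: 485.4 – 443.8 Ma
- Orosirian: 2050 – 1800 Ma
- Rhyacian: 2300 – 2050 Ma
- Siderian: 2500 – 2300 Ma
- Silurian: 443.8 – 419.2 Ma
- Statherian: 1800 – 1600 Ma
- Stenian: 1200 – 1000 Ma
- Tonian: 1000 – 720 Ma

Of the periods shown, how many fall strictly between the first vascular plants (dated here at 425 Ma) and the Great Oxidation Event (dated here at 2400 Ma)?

11

2400 Ma sits inside the Siderian (2500–2300) and 425 Ma inside the Silurian (443.8–419.2); neither of those is wholly between the two dates.
The listed periods lying completely between them are Rhyacian, Orosirian, Statherian, Calymmian, Ectasian, Stenian, Tonian, Cryogenian, Ediacaran, Cambrian, Ordovician — 11 in all.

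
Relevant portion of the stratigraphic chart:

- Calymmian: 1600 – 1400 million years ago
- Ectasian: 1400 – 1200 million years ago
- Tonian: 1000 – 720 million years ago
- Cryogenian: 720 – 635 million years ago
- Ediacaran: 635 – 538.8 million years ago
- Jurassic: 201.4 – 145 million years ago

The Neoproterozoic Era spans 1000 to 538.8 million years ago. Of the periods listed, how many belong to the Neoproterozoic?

Periods inside 1000–538.8 Ma: Tonian, Cryogenian, Ediacaran — 3 in total.

3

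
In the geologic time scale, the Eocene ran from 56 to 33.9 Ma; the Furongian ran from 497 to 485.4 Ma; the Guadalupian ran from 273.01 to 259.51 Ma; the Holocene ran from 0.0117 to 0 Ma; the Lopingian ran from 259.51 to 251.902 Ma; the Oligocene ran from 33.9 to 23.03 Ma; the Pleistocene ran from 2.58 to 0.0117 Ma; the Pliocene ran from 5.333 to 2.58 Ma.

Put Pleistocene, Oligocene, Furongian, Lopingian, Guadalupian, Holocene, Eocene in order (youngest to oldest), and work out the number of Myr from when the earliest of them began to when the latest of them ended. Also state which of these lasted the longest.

Holocene, Pleistocene, Oligocene, Eocene, Lopingian, Guadalupian, Furongian; total span 497 Myr; longest is Eocene

Start ages (Ma): Furongian 497, Guadalupian 273.01, Lopingian 259.51, Eocene 56, Oligocene 33.9, Pleistocene 2.58, Holocene 0.0117.
Ordered youngest to oldest: Holocene, Pleistocene, Oligocene, Eocene, Lopingian, Guadalupian, Furongian.
Span = 497 − 0 = 497 Myr.
Durations: Eocene 22.1, Furongian 11.6, Oligocene 10.87, Guadalupian 13.5, Holocene 0.0117, Pleistocene 2.5683, Lopingian 7.608 → longest is Eocene (22.1 Myr).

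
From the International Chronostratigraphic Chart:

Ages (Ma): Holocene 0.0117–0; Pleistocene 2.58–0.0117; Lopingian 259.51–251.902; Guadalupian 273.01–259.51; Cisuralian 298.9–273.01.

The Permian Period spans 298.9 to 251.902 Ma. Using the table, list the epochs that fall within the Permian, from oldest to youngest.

Cisuralian, Guadalupian, Lopingian

Epochs with both bounds inside 298.9–251.902 Ma: Cisuralian (298.9–273.01), Guadalupian (273.01–259.51), Lopingian (259.51–251.902).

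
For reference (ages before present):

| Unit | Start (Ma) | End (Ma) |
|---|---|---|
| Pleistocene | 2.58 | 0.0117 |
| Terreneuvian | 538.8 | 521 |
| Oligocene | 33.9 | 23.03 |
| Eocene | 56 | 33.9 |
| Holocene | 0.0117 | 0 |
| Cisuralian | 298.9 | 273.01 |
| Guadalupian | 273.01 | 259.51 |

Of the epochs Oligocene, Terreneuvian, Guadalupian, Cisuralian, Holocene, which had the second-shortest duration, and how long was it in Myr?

Start − end for each: Oligocene 33.9 − 23.03 = 10.87; Terreneuvian 538.8 − 521 = 17.8; Guadalupian 273.01 − 259.51 = 13.5; Cisuralian 298.9 − 273.01 = 25.89; Holocene 0.0117 − 0 = 0.0117.
Ranking these from shortest: Holocene < Oligocene < Guadalupian < Terreneuvian < Cisuralian.
Position 2 in that ranking is Oligocene, which lasted 10.87 Myr.

Oligocene, 10.87 million years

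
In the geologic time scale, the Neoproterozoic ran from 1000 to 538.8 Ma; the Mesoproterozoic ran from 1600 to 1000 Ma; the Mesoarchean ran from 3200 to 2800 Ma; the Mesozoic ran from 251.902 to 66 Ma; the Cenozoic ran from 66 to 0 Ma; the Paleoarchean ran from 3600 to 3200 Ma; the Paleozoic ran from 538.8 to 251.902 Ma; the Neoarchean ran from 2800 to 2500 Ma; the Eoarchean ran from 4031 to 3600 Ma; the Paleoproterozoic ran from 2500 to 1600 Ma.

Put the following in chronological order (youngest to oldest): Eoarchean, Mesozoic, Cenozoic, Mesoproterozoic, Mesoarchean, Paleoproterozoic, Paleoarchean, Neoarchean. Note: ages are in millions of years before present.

Cenozoic, Mesozoic, Mesoproterozoic, Paleoproterozoic, Neoarchean, Mesoarchean, Paleoarchean, Eoarchean

Read off each span (Ma): Eoarchean 4031–3600; Mesozoic 251.902–66; Cenozoic 66–0; Mesoproterozoic 1600–1000; Mesoarchean 3200–2800; Paleoproterozoic 2500–1600; Paleoarchean 3600–3200; Neoarchean 2800–2500.
Larger Ma is older, so oldest→youngest is Eoarchean, Paleoarchean, Mesoarchean, Neoarchean, Paleoproterozoic, Mesoproterozoic, Mesozoic, Cenozoic; reverse it for youngest→oldest.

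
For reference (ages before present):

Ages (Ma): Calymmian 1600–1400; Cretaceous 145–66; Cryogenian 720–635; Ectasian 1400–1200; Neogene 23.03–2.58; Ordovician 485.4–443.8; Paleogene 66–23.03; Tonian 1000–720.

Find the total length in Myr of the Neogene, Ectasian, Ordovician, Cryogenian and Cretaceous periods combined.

Each duration: Neogene = 20.45; Ectasian = 200; Ordovician = 41.6; Cryogenian = 85; Cretaceous = 79.
Sum: 20.45 + 200 + 41.6 + 85 + 79 = 426.05 Myr.

426.05 million years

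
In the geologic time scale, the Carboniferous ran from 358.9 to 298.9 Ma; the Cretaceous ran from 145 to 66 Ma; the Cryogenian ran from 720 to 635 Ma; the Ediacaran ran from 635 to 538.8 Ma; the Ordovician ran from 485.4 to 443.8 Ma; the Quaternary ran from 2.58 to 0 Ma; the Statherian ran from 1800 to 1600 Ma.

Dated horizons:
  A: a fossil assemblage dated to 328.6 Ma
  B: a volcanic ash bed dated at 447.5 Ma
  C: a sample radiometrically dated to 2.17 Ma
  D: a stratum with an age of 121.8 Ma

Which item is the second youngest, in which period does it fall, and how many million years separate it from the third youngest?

D, in the Cretaceous; 206.8 million years to A

Sorted youngest-first by Ma: C (2.17), D (121.8), A (328.6), B (447.5).
The second youngest is D at 121.8 Ma, which lies in 145–66 Ma: the Cretaceous.
The third youngest is A at 328.6 Ma; separation = |121.8 − 328.6| = 206.8 Myr.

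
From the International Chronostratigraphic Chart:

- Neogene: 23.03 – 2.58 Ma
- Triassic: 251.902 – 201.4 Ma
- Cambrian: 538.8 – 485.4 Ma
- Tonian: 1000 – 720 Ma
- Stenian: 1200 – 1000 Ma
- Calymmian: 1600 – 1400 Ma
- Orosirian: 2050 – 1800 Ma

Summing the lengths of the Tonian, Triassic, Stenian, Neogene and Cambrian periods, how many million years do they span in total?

604.352 million years

Duration is start − end for each: (1000 − 720) + (251.902 − 201.4) + (1200 − 1000) + (23.03 − 2.58) + (538.8 − 485.4).
That is 280 + 50.502 + 200 + 20.45 + 53.4, which totals 604.352 million years.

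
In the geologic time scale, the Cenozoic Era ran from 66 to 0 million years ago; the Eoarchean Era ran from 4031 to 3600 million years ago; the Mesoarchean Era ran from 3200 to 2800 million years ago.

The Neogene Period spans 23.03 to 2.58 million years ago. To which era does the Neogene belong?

The Neogene (23.03–2.58 Ma) lies entirely within 66–0 Ma, the Cenozoic Era.

Cenozoic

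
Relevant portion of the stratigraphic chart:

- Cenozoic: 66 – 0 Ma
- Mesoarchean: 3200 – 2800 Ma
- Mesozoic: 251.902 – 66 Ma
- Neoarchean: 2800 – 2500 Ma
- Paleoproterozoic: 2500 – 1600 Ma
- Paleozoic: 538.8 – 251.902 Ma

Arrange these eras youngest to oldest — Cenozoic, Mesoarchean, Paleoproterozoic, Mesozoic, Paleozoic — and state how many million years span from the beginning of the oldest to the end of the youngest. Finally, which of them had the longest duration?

Cenozoic, Mesozoic, Paleozoic, Paleoproterozoic, Mesoarchean; total span 3200 Myr; longest is Paleoproterozoic

From the excerpt: Cenozoic 66–0; Mesoarchean 3200–2800; Paleoproterozoic 2500–1600; Mesozoic 251.902–66; Paleozoic 538.8–251.902 (Ma).
Larger Ma is earlier, so the oldest is Mesoarchean and the youngest is Cenozoic; youngest to oldest: Cenozoic, Mesozoic, Paleozoic, Paleoproterozoic, Mesoarchean.
Oldest start 3200 minus youngest end 0 gives 3200 Myr overall.
Individual lengths (start − end): Mesoarchean 400; Paleozoic 286.898; Mesozoic 185.902; Paleoproterozoic 900; Cenozoic 66. The largest is Paleoproterozoic at 900 Myr.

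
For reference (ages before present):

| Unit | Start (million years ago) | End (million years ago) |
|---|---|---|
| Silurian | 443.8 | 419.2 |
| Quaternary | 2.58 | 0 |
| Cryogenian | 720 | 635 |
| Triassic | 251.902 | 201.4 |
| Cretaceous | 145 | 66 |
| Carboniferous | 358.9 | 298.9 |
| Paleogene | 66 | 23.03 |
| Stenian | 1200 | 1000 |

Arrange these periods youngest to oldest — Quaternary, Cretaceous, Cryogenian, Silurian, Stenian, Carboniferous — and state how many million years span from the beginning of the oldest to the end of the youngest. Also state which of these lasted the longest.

Quaternary, Cretaceous, Carboniferous, Silurian, Cryogenian, Stenian; total span 1200 Myr; longest is Stenian

Start ages (Ma): Stenian 1200, Cryogenian 720, Silurian 443.8, Carboniferous 358.9, Cretaceous 145, Quaternary 2.58.
Ordered youngest to oldest: Quaternary, Cretaceous, Carboniferous, Silurian, Cryogenian, Stenian.
Span = 1200 − 0 = 1200 Myr.
Durations: Carboniferous 60, Stenian 200, Quaternary 2.58, Cryogenian 85, Silurian 24.6, Cretaceous 79 → longest is Stenian (200 Myr).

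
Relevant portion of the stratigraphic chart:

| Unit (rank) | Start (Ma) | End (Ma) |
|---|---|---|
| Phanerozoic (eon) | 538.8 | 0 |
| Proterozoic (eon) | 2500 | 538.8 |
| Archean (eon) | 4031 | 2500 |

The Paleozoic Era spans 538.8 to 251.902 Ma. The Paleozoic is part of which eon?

The Paleozoic (538.8–251.902 Ma) lies entirely within 538.8–0 Ma, the Phanerozoic Eon.

Phanerozoic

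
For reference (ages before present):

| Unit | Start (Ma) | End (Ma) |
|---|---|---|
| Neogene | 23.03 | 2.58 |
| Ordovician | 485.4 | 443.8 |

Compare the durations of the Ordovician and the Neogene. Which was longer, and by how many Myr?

Ordovician, by 21.15 million years

Ordovician: 485.4 − 443.8 = 41.6 Myr.
Neogene: 23.03 − 2.58 = 20.45 Myr.
Difference: 41.6 − 20.45 = 21.15 Myr, so the Ordovician was longer.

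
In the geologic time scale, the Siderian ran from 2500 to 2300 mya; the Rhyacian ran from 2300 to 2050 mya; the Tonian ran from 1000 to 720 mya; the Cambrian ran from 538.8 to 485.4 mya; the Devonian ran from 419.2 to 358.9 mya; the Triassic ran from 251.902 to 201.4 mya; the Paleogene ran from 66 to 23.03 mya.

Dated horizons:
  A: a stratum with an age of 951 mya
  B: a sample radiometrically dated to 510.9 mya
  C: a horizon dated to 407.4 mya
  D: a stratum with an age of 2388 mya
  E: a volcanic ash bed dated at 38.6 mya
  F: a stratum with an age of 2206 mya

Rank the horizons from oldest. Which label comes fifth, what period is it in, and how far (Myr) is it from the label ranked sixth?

Larger Ma means older, so oldest first: D 2388 > F 2206 > A 951 > B 510.9 > C 407.4 > E 38.6.
Counting 5 along gives C (407.4 Ma); the excerpt puts that inside the Devonian, 419.2–358.9 Ma.
Next in line is E (38.6 Ma), and 407.4 − 38.6 = 368.8 Myr.

C, in the Devonian; 368.8 million years to E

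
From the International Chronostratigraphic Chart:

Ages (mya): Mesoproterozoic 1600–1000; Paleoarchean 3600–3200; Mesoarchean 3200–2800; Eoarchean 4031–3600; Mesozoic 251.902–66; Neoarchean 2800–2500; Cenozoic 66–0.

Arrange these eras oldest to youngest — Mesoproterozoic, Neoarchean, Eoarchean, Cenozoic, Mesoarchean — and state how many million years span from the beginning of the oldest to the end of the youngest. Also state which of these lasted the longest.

From the excerpt: Mesoproterozoic 1600–1000; Neoarchean 2800–2500; Eoarchean 4031–3600; Cenozoic 66–0; Mesoarchean 3200–2800 (Ma).
Larger Ma is earlier, so the oldest is Eoarchean and the youngest is Cenozoic; oldest to youngest: Eoarchean, Mesoarchean, Neoarchean, Mesoproterozoic, Cenozoic.
Oldest start 4031 minus youngest end 0 gives 4031 Myr overall.
Individual lengths (start − end): Cenozoic 66; Eoarchean 431; Mesoarchean 400; Mesoproterozoic 600; Neoarchean 300. The largest is Mesoproterozoic at 600 Myr.

Eoarchean → Mesoarchean → Neoarchean → Mesoproterozoic → Cenozoic; total span 4031 Myr; longest is Mesoproterozoic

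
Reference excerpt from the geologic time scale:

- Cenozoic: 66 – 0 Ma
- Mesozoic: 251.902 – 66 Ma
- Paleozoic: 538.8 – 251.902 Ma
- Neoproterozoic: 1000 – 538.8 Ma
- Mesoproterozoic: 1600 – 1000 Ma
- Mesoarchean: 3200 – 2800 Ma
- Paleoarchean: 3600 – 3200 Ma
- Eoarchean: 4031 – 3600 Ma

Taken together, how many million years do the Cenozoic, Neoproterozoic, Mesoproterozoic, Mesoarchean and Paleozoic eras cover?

1814.098 million years

Duration is start − end for each: (66 − 0) + (1000 − 538.8) + (1600 − 1000) + (3200 − 2800) + (538.8 − 251.902).
That is 66 + 461.2 + 600 + 400 + 286.898, which totals 1814.098 million years.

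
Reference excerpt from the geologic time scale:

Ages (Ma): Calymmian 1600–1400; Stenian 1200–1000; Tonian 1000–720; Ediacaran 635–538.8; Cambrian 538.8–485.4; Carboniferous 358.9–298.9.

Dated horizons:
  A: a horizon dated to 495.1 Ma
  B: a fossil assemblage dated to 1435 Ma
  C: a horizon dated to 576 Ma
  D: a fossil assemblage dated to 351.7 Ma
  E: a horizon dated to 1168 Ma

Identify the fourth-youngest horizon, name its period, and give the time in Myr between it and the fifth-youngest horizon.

E, in the Stenian; 267 million years to B

Smaller Ma means younger, so youngest first: D 351.7 < A 495.1 < C 576 < E 1168 < B 1435.
Counting 4 along gives E (1168 Ma); the excerpt puts that inside the Stenian, 1200–1000 Ma.
Next in line is B (1435 Ma), and 1435 − 1168 = 267 Myr.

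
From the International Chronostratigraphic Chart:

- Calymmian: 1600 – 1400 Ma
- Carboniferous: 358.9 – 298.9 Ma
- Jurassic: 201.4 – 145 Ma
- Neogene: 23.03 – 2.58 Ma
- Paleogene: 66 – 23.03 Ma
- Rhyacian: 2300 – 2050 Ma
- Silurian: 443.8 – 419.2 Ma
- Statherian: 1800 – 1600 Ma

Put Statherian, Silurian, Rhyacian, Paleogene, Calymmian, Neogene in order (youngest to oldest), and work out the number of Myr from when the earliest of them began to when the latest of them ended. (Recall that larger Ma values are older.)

From the excerpt: Statherian 1800–1600; Silurian 443.8–419.2; Rhyacian 2300–2050; Paleogene 66–23.03; Calymmian 1600–1400; Neogene 23.03–2.58 (Ma).
Larger Ma is earlier, so the oldest is Rhyacian and the youngest is Neogene; youngest to oldest: Neogene, Paleogene, Silurian, Calymmian, Statherian, Rhyacian.
Oldest start 2300 minus youngest end 2.58 gives 2297.42 Myr overall.

Neogene → Paleogene → Silurian → Calymmian → Statherian → Rhyacian; total span 2297.42 Myr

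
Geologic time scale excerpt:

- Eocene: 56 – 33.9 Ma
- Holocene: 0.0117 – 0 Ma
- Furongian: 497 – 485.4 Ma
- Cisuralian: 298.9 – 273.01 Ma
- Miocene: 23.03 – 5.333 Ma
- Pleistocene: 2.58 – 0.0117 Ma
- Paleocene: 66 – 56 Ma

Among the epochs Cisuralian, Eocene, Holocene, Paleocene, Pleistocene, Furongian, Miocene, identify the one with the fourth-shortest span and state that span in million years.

Durations: Cisuralian 25.89; Eocene 22.1; Holocene 0.0117; Paleocene 10; Pleistocene 2.5683; Furongian 11.6; Miocene 17.697 Myr.
Sorted shortest-first: Holocene (0.0117), Pleistocene (2.5683), Paleocene (10), Furongian (11.6), Miocene (17.697), Eocene (22.1), Cisuralian (25.89).
The fourth shortest is Furongian at 11.6 Myr.

Furongian, 11.6 million years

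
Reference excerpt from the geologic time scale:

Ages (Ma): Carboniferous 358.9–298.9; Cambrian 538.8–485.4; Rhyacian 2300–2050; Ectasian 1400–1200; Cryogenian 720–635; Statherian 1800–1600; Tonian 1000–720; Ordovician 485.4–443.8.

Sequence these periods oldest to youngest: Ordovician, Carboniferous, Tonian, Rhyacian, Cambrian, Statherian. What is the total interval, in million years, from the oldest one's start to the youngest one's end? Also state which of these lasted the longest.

Rhyacian → Statherian → Tonian → Cambrian → Ordovician → Carboniferous; total span 2001.1 Myr; longest is Tonian

From the excerpt: Ordovician 485.4–443.8; Carboniferous 358.9–298.9; Tonian 1000–720; Rhyacian 2300–2050; Cambrian 538.8–485.4; Statherian 1800–1600 (Ma).
Larger Ma is earlier, so the oldest is Rhyacian and the youngest is Carboniferous; oldest to youngest: Rhyacian, Statherian, Tonian, Cambrian, Ordovician, Carboniferous.
Oldest start 2300 minus youngest end 298.9 gives 2001.1 Myr overall.
Individual lengths (start − end): Statherian 200; Ordovician 41.6; Cambrian 53.4; Rhyacian 250; Tonian 280; Carboniferous 60. The largest is Tonian at 280 Myr.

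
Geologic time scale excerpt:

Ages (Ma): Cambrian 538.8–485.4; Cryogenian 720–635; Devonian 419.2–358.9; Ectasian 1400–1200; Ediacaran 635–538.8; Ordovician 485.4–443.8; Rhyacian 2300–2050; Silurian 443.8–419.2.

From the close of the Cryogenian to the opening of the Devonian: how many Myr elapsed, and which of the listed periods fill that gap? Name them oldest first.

215.8 million years; Ediacaran, Cambrian, Ordovician, Silurian

End of Cryogenian = 635 Ma; start of Devonian = 419.2 Ma.
Gap = 635 − 419.2 = 215.8 Myr.
Periods wholly inside 635–419.2 Ma: Ediacaran (635–538.8), Cambrian (538.8–485.4), Ordovician (485.4–443.8), Silurian (443.8–419.2).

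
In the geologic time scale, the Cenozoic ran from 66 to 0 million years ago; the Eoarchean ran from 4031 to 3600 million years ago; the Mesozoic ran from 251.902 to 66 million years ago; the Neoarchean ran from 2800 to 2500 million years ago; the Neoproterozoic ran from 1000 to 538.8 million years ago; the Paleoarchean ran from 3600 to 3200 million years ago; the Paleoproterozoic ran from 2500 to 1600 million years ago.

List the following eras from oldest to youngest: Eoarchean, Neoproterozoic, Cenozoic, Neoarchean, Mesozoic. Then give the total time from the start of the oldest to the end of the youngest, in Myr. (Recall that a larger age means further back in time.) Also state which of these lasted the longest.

Eoarchean, Neoarchean, Neoproterozoic, Mesozoic, Cenozoic; total span 4031 Myr; longest is Neoproterozoic

Start ages (Ma): Eoarchean 4031, Neoarchean 2800, Neoproterozoic 1000, Mesozoic 251.902, Cenozoic 66.
Ordered oldest to youngest: Eoarchean, Neoarchean, Neoproterozoic, Mesozoic, Cenozoic.
Span = 4031 − 0 = 4031 Myr.
Durations: Eoarchean 431, Mesozoic 185.902, Neoproterozoic 461.2, Neoarchean 300, Cenozoic 66 → longest is Neoproterozoic (461.2 Myr).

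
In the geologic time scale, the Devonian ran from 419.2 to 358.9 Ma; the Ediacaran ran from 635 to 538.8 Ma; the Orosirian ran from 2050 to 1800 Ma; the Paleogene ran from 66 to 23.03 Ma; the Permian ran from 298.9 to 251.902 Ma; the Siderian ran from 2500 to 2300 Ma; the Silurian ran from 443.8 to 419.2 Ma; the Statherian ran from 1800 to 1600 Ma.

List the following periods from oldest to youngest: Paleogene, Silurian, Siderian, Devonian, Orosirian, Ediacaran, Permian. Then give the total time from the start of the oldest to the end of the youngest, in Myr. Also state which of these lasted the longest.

Start ages (Ma): Siderian 2500, Orosirian 2050, Ediacaran 635, Silurian 443.8, Devonian 419.2, Permian 298.9, Paleogene 66.
Ordered oldest to youngest: Siderian, Orosirian, Ediacaran, Silurian, Devonian, Permian, Paleogene.
Span = 2500 − 23.03 = 2476.97 Myr.
Durations: Devonian 60.3, Paleogene 42.97, Ediacaran 96.2, Siderian 200, Orosirian 250, Permian 46.998, Silurian 24.6 → longest is Orosirian (250 Myr).

Siderian, Orosirian, Ediacaran, Silurian, Devonian, Permian, Paleogene; total span 2476.97 Myr; longest is Orosirian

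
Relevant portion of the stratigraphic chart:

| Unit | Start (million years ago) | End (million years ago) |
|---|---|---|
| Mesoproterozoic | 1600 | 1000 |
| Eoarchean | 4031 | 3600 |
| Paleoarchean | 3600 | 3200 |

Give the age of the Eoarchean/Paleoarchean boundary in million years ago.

3600 million years ago

The Eoarchean ends and the Paleoarchean begins at 3600 million years ago.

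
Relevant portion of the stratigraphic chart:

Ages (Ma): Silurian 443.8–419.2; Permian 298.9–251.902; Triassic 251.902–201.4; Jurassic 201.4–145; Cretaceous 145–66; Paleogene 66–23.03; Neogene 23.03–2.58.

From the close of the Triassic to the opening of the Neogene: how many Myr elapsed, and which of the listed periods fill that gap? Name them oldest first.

178.37 million years; Jurassic, Cretaceous, Paleogene

The Triassic closes at 201.4 Ma and the Neogene opens at 23.03 Ma, so the interval is 201.4 − 23.03 = 178.37 Myr.
A period fits inside if it starts at or after 201.4 Ma and ends at or before 23.03 Ma; oldest first that gives Jurassic, Cretaceous, Paleogene.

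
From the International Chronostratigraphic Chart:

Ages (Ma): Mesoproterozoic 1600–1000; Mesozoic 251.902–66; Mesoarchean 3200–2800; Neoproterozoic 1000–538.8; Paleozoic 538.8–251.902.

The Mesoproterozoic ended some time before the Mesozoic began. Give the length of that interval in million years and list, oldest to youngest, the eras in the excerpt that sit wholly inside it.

The Mesoproterozoic closes at 1000 Ma and the Mesozoic opens at 251.902 Ma, so the interval is 1000 − 251.902 = 748.098 Myr.
An era fits inside if it starts at or after 1000 Ma and ends at or before 251.902 Ma; oldest first that gives Neoproterozoic, Paleozoic.

748.098 million years; Neoproterozoic, Paleozoic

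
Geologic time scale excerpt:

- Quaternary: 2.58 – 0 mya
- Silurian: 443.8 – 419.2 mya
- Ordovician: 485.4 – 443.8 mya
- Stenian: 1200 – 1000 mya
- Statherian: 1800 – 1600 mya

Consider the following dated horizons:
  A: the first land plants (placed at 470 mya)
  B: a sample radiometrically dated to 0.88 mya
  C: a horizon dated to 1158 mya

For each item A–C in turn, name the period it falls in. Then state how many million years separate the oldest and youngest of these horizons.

Match each age against the start–end ranges in the excerpt: A = 470 Ma → Ordovician (485.4–443.8); B = 0.88 Ma → Quaternary (2.58–0); C = 1158 Ma → Stenian (1200–1000).
The largest age is 1158 Ma and the smallest is 0.88 Ma; their difference is 1157.12 Myr.

A — Ordovician; B — Quaternary; C — Stenian; span 1157.12 million years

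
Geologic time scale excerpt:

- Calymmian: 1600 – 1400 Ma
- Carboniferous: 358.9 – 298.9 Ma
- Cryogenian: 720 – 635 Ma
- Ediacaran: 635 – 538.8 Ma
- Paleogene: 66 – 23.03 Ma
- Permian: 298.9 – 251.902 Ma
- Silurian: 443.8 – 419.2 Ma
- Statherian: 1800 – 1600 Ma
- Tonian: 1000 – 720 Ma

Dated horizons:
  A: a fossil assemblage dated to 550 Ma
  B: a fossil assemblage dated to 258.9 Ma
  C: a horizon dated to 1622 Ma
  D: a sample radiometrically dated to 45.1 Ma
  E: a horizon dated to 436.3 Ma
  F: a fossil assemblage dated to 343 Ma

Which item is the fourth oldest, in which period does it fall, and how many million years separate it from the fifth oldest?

Sorted oldest-first by Ma: C (1622), A (550), E (436.3), F (343), B (258.9), D (45.1).
The fourth oldest is F at 343 Ma, which lies in 358.9–298.9 Ma: the Carboniferous.
The fifth oldest is B at 258.9 Ma; separation = |343 − 258.9| = 84.1 Myr.

F, in the Carboniferous; 84.1 million years to B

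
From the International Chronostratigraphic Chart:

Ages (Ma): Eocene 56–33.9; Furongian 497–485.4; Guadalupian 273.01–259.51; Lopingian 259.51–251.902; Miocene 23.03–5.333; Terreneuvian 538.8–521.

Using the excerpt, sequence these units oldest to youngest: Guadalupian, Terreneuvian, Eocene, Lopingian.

Terreneuvian → Guadalupian → Lopingian → Eocene

Read off each span (Ma): Guadalupian 273.01–259.51; Terreneuvian 538.8–521; Eocene 56–33.9; Lopingian 259.51–251.902.
Larger Ma is older, so oldest→youngest is Terreneuvian, Guadalupian, Lopingian, Eocene.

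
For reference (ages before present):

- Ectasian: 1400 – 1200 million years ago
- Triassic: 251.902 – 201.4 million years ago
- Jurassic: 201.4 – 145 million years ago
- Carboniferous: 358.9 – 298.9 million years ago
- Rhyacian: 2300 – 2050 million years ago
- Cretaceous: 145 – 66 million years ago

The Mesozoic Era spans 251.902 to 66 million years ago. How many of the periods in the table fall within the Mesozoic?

3

Periods inside 251.902–66 Ma: Triassic, Jurassic, Cretaceous — 3 in total.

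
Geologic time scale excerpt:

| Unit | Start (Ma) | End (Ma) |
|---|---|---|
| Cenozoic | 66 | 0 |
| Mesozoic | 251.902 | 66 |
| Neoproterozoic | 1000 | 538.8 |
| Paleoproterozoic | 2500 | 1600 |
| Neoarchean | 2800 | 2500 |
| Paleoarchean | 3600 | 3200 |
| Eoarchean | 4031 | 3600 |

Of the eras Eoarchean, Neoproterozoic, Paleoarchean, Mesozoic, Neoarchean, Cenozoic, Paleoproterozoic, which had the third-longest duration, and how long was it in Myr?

Start − end for each: Eoarchean 4031 − 3600 = 431; Neoproterozoic 1000 − 538.8 = 461.2; Paleoarchean 3600 − 3200 = 400; Mesozoic 251.902 − 66 = 185.902; Neoarchean 2800 − 2500 = 300; Cenozoic 66 − 0 = 66; Paleoproterozoic 2500 − 1600 = 900.
Ranking these from longest: Paleoproterozoic > Neoproterozoic > Eoarchean > Paleoarchean > Neoarchean > Mesozoic > Cenozoic.
Position 3 in that ranking is Eoarchean, which lasted 431 Myr.

Eoarchean, 431 million years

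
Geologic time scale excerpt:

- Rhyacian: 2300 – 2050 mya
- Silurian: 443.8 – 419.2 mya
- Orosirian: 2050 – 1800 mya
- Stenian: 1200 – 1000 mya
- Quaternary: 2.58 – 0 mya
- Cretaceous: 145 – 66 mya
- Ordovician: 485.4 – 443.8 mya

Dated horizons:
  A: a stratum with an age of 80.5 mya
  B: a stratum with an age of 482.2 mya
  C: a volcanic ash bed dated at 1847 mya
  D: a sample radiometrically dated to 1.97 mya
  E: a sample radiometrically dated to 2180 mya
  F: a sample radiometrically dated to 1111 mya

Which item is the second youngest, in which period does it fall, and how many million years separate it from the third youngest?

Sorted youngest-first by Ma: D (1.97), A (80.5), B (482.2), F (1111), C (1847), E (2180).
The second youngest is A at 80.5 Ma, which lies in 145–66 Ma: the Cretaceous.
The third youngest is B at 482.2 Ma; separation = |80.5 − 482.2| = 401.7 Myr.

A, in the Cretaceous; 401.7 million years to B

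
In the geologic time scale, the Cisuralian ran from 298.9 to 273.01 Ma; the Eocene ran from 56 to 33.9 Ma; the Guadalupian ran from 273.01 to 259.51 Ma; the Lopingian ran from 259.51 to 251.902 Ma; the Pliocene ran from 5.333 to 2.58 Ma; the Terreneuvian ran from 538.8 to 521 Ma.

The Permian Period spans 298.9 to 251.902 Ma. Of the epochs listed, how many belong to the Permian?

Epochs inside 298.9–251.902 Ma: Cisuralian, Guadalupian, Lopingian — 3 in total.

3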